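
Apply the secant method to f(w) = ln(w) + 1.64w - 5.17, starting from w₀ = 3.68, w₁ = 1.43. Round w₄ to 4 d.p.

2.5756

f(w_0) = 2.168113, f(w_1) = -2.467126
w_2 = 1.430000 - (-2.467126)·(1.430000 - 3.680000)/(-2.467126 - (2.168113)) = 2.627572; f(w_2) = 0.105279
w_3 = 2.627572 - (0.105279)·(2.627572 - 1.430000)/(0.105279 - (-2.467126)) = 2.578560; f(w_3) = 0.006070
w_4 = 2.578560 - (0.006070)·(2.578560 - 2.627572)/(0.006070 - (0.105279)) = 2.575561; f(w_4) = -0.000012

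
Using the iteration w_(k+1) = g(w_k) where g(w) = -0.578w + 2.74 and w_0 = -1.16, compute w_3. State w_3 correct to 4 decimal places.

w_1 = g(-1.160000) = 3.410480
w_2 = g(3.410480) = 0.768743
w_3 = g(0.768743) = 2.295667

2.2957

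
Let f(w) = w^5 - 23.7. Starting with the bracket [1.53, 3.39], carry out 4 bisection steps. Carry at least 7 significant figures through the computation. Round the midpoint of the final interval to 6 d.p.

1.936875

f(1.530000) = -15.315886, f(3.390000) = 424.011749 (opposite signs)
step 1: m = 2.460000, f(m) = 66.389782 > 0 → root in [1.530000, 2.460000]
step 2: m = 1.995000, f(m) = 7.901995 > 0 → root in [1.530000, 1.995000]
step 3: m = 1.762500, f(m) = -6.692298 < 0 → root in [1.762500, 1.995000]
step 4: m = 1.878750, f(m) = -0.293042 < 0 → root in [1.878750, 1.995000]
Midpoint of [1.878750, 1.995000] = 1.936875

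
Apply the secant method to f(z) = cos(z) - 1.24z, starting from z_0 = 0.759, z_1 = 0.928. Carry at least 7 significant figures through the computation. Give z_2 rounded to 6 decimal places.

0.650427

Secant update: z_(k+1) = z_k − f(z_k)·(z_k − z_(k-1))/(f(z_k) − f(z_(k-1))).
f(z_0) = -0.215635, f(z_1) = -0.551284
z_2 = 0.928000 - (-0.551284)·(0.928000 - 0.759000)/(-0.551284 - (-0.215635)) = 0.650427; f(z_2) = -0.010704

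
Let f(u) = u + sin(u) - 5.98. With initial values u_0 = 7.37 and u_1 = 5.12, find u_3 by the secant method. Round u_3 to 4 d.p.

f(u_0) = 2.275149, f(u_1) = -1.778070
u_2 = 5.120000 - (-1.778070)·(5.120000 - 7.370000)/(-1.778070 - (2.275149)) = 6.107032; f(u_2) = -0.048211
u_3 = 6.107032 - (-0.048211)·(6.107032 - 5.120000)/(-0.048211 - (-1.778070)) = 6.134541; f(u_3) = 0.006443

6.1345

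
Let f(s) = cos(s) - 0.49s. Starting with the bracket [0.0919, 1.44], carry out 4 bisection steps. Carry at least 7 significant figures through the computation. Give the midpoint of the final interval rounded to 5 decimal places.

1.06085

f(0.091900) = 0.950749, f(1.440000) = -0.575176 (opposite signs)
step 1: m = 0.765950, f(m) = 0.345409 > 0 → root in [0.765950, 1.440000]
step 2: m = 1.102975, f(m) = -0.089515 < 0 → root in [0.765950, 1.102975]
step 3: m = 0.934462, f(m) = 0.136364 > 0 → root in [0.934462, 1.102975]
step 4: m = 1.018719, f(m) = 0.025285 > 0 → root in [1.018719, 1.102975]
Midpoint of [1.018719, 1.102975] = 1.060847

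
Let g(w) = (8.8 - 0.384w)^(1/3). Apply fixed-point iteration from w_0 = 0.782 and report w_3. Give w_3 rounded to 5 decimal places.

w_1 = g(0.782000) = 2.040805
w_2 = g(2.040805) = 2.001360
w_3 = g(2.001360) = 2.002620

2.00262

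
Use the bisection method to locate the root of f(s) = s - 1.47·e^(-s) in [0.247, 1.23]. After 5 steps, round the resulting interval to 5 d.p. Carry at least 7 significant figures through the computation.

[0.70778, 0.73850]

f(0.247000) = -0.901277, f(1.230000) = 0.800330 (opposite signs)
step 1: m = 0.738500, f(m) = 0.036090 > 0 → root in [0.247000, 0.738500]
step 2: m = 0.492750, f(m) = -0.405338 < 0 → root in [0.492750, 0.738500]
step 3: m = 0.615625, f(m) = -0.178621 < 0 → root in [0.615625, 0.738500]
step 4: m = 0.677062, f(m) = -0.069855 < 0 → root in [0.677062, 0.738500]
step 5: m = 0.707781, f(m) = -0.016541 < 0 → root in [0.707781, 0.738500]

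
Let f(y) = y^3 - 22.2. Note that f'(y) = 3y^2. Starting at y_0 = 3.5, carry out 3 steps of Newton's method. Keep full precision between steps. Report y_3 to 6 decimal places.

2.810515

y_0 = 3.500000: f = 20.675000, f' = 36.750000 → y_1 = 3.500000 - (20.675000)/(36.750000) = 2.937415
y_1 = 2.937415: f = 3.145211, f' = 25.885220 → y_2 = 2.937415 - (3.145211)/(25.885220) = 2.815909
y_2 = 2.815909: f = 0.128308, f' = 23.788029 → y_3 = 2.815909 - (0.128308)/(23.788029) = 2.810515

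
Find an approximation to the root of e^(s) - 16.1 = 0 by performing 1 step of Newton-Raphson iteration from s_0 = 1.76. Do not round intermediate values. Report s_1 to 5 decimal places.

3.52992

f'(s) = e^(s)
s_0 = 1.760000: f = -10.287563, f' = 5.812437 → s_1 = 1.760000 - (-10.287563)/(5.812437) = 3.529922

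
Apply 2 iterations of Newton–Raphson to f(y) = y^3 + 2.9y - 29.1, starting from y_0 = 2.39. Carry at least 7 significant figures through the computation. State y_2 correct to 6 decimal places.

f'(y) = 3y^2 + 2.9
y_0 = 2.390000: f = -8.517081, f' = 20.036300 → y_1 = 2.390000 - (-8.517081)/(20.036300) = 2.815083
y_1 = 2.815083: f = 1.372395, f' = 26.674069 → y_2 = 2.815083 - (1.372395)/(26.674069) = 2.763632

2.763632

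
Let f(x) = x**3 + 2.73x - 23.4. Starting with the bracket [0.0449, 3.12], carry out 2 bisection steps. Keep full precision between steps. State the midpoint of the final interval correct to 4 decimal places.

f(0.044900) = -23.277332, f(3.120000) = 15.488928 (opposite signs)
step 1: m = 1.582450, f(m) = -15.117222 < 0 → root in [1.582450, 3.120000]
step 2: m = 2.351225, f(m) = -3.982975 < 0 → root in [2.351225, 3.120000]
Midpoint of [2.351225, 3.120000] = 2.735613

2.7356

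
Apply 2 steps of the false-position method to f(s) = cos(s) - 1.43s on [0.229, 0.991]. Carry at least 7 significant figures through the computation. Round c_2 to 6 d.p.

0.581424

f(0.229000) = 0.646424, f(0.991000) = -0.869276
step 1: c = 0.553982, f(c) = 0.058243 > 0 → new bracket [0.553982, 0.991000]
step 2: c = 0.581424, f(c) = 0.004245 > 0 → new bracket [0.581424, 0.991000]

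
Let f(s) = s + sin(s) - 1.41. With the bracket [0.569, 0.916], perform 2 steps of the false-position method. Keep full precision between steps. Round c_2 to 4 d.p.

0.7377

f(0.569000) = -0.302210, f(0.916000) = 0.299172
step 1: c = 0.743377, f(c) = 0.010154 > 0 → new bracket [0.569000, 0.743377]
step 2: c = 0.737708, f(c) = 0.000302 > 0 → new bracket [0.569000, 0.737708]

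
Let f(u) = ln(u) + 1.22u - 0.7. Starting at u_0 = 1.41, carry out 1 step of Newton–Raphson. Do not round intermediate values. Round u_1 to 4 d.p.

0.7031

Newton update: u ← u − f(u)/f'(u).
f'(u) = 1/u + 1.22
u_0 = 1.410000: f = 1.363790, f' = 1.929220 → u_1 = 1.410000 - (1.363790)/(1.929220) = 0.703087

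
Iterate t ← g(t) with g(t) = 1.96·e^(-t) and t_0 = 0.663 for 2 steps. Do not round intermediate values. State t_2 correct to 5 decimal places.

0.71387

t_1 = g(0.663000) = 1.009994
t_2 = g(1.009994) = 0.713873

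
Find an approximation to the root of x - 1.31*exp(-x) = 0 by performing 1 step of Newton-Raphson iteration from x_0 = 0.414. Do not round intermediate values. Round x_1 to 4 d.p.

0.6562

f'(x) = 1 + 1.31*exp(-x)
x_0 = 0.414000: f = -0.451911, f' = 1.865911 → x_1 = 0.414000 - (-0.451911)/(1.865911) = 0.656193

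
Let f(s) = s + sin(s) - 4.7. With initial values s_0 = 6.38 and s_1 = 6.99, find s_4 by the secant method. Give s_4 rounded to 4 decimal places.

f(s_0) = 1.776664, f(s_1) = 2.939415
s_2 = 6.990000 - (2.939415)·(6.990000 - 6.380000)/(2.939415 - (1.776664)) = 5.447931; f(s_2) = 0.006463
s_3 = 5.447931 - (0.006463)·(5.447931 - 6.990000)/(0.006463 - (2.939415)) = 5.444532; f(s_3) = 0.000789
s_4 = 5.444532 - (0.000789)·(5.444532 - 5.447931)/(0.000789 - (0.006463)) = 5.444060; f(s_4) = 0.000001

5.4441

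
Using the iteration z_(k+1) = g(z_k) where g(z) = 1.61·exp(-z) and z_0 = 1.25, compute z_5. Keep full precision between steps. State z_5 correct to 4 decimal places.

z_1 = g(1.250000) = 0.461273
z_2 = g(0.461273) = 1.015074
z_3 = g(1.015074) = 0.583425
z_4 = g(0.583425) = 0.898354
z_5 = g(0.898354) = 0.655655

0.6557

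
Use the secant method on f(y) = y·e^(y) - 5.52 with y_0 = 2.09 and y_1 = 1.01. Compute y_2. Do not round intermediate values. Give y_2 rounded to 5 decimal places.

f(y_0) = 11.377473, f(y_1) = -2.746943
y_2 = 1.010000 - (-2.746943)·(1.010000 - 2.090000)/(-2.746943 - (11.377473)) = 1.220040; f(y_2) = -1.387327

1.22004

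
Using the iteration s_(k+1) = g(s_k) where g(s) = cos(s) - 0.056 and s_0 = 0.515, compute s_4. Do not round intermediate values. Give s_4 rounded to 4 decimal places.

s_1 = g(0.515000) = 0.814293
s_2 = g(0.814293) = 0.630383
s_3 = g(0.630383) = 0.751802
s_4 = g(0.751802) = 0.674459

0.6745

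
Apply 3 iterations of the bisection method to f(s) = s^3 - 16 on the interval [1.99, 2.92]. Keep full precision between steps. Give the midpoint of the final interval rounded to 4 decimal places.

f(1.990000) = -8.119401, f(2.920000) = 8.897088 (opposite signs)
step 1: m = 2.455000, f(m) = -1.203654 < 0 → root in [2.455000, 2.920000]
step 2: m = 2.687500, f(m) = 3.410889 > 0 → root in [2.455000, 2.687500]
step 3: m = 2.571250, f(m) = 0.999373 > 0 → root in [2.455000, 2.571250]
Midpoint of [2.455000, 2.571250] = 2.513125

2.5131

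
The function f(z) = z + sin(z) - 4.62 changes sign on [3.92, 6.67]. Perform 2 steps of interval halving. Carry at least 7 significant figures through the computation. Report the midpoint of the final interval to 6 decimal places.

f(3.920000) = -1.402146, f(6.670000) = 2.427240 (opposite signs)
step 1: m = 5.295000, f(m) = -0.160029 < 0 → root in [5.295000, 6.670000]
step 2: m = 5.982500, f(m) = 1.066325 > 0 → root in [5.295000, 5.982500]
Midpoint of [5.295000, 5.982500] = 5.638750

5.638750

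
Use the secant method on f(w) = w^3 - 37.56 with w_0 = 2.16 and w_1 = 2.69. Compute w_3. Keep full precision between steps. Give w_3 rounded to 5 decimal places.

Secant update: w_(k+1) = w_k − f(w_k)·(w_k − w_(k-1))/(f(w_k) − f(w_(k-1))).
f(w_0) = -27.482304, f(w_1) = -18.094891
w_2 = 2.690000 - (-18.094891)·(2.690000 - 2.160000)/(-18.094891 - (-27.482304)) = 3.711612; f(w_2) = 13.571396
w_3 = 3.711612 - (13.571396)·(3.711612 - 2.690000)/(13.571396 - (-18.094891)) = 3.273774; f(w_3) = -2.473013

3.27377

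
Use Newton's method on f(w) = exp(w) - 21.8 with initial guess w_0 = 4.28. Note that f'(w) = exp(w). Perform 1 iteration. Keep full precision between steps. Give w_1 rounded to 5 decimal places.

Newton update: w ← w − f(w)/f'(w).
w_0 = 4.280000: f = 50.440440, f' = 72.240440 → w_1 = 4.280000 - (50.440440)/(72.240440) = 3.581770

3.58177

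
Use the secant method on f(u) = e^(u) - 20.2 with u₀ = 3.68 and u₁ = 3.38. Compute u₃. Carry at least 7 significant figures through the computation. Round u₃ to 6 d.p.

f(u_0) = 19.446394, f(u_1) = 9.170771
u_2 = 3.380000 - (9.170771)·(3.380000 - 3.680000)/(9.170771 - (19.446394)) = 3.112256; f(u_2) = 2.271694
u_3 = 3.112256 - (2.271694)·(3.112256 - 3.380000)/(2.271694 - (9.170771)) = 3.024095; f(u_3) = 0.375380

3.024095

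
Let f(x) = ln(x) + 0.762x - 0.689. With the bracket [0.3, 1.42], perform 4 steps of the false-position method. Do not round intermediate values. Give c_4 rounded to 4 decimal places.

False-position update: c = (a·f(b) − b·f(a))/(f(b) − f(a)); replace the endpoint whose sign matches f(c).
f(0.300000) = -1.664373, f(1.420000) = 0.743697
step 1: c = 1.074104, f(c) = 0.200955 > 0 → new bracket [0.300000, 1.074104]
step 2: c = 0.990709, f(c) = 0.056586 > 0 → new bracket [0.300000, 0.990709]
step 3: c = 0.967998, f(c) = 0.016090 > 0 → new bracket [0.300000, 0.967998]
step 4: c = 0.961602, f(c) = 0.004587 > 0 → new bracket [0.300000, 0.961602]

0.9616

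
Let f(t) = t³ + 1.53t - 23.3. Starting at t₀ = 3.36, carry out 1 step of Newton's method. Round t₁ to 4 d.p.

2.8014

Newton update: t ← t − f(t)/f'(t).
f'(t) = 3t² + 1.53
t_0 = 3.360000: f = 19.773856, f' = 35.398800 → t_1 = 3.360000 - (19.773856)/(35.398800) = 2.801398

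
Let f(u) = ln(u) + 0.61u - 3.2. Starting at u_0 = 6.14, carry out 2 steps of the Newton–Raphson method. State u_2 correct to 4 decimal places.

Newton update: u ← u − f(u)/f'(u).
f'(u) = 1/u + 0.61
u_0 = 6.140000: f = 2.360225, f' = 0.772866 → u_1 = 6.140000 - (2.360225)/(0.772866) = 3.086142
u_1 = 3.086142: f = -0.190532, f' = 0.934029 → u_2 = 3.086142 - (-0.190532)/(0.934029) = 3.290131

3.2901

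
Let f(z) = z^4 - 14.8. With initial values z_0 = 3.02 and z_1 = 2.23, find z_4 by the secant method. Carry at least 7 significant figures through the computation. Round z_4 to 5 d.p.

1.96366

f(z_0) = 68.381696, f(z_1) = 9.929734
z_2 = 2.230000 - (9.929734)·(2.230000 - 3.020000)/(9.929734 - (68.381696)) = 2.095796; f(z_2) = 4.492832
z_3 = 2.095796 - (4.492832)·(2.095796 - 2.230000)/(4.492832 - (9.929734)) = 1.984895; f(z_3) = 0.722096
z_4 = 1.984895 - (0.722096)·(1.984895 - 2.095796)/(0.722096 - (4.492832)) = 1.963658; f(z_4) = 0.068364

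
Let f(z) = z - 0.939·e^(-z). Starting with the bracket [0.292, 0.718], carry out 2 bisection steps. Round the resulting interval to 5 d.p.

f(0.292000) = -0.409216, f(0.718000) = 0.260025 (opposite signs)
step 1: m = 0.505000, f(m) = -0.061692 < 0 → root in [0.505000, 0.718000]
step 2: m = 0.611500, f(m) = 0.102058 > 0 → root in [0.505000, 0.611500]

[0.50500, 0.61150]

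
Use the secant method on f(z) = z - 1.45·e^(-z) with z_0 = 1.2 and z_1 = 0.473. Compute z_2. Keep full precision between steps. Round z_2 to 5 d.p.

0.73519

Secant update: z_(k+1) = z_k − f(z_k)·(z_k − z_(k-1))/(f(z_k) − f(z_(k-1))).
f(z_0) = 0.763268, f(z_1) = -0.430539
z_2 = 0.473000 - (-0.430539)·(0.473000 - 1.200000)/(-0.430539 - (0.763268)) = 0.735188; f(z_2) = 0.040035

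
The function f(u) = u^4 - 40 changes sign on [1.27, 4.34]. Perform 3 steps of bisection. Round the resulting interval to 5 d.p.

f(1.270000) = -37.398554, f(4.340000) = 314.779827 (opposite signs)
step 1: m = 2.805000, f(m) = 21.905817 > 0 → root in [1.270000, 2.805000]
step 2: m = 2.037500, f(m) = -22.765826 < 0 → root in [2.037500, 2.805000]
step 3: m = 2.421250, f(m) = -5.631662 < 0 → root in [2.421250, 2.805000]

[2.42125, 2.80500]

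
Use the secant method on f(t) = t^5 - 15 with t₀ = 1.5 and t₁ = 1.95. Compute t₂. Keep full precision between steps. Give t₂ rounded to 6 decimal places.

1.661777

f(t_0) = -7.406250, f(t_1) = 13.195062
t_2 = 1.950000 - (13.195062)·(1.950000 - 1.500000)/(13.195062 - (-7.406250)) = 1.661777; f(t_2) = -2.327470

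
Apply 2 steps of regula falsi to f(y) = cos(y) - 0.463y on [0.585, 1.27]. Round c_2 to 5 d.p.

1.05782

f(0.585000) = 0.562857, f(1.270000) = -0.291729
step 1: c = 1.036162, f(c) = 0.029783 > 0 → new bracket [1.036162, 1.270000]
step 2: c = 1.057824, f(c) = 0.000997 > 0 → new bracket [1.057824, 1.270000]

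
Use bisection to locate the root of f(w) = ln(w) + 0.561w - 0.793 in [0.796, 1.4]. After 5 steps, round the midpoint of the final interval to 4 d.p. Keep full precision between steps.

1.1641

f(0.796000) = -0.574600, f(1.400000) = 0.328872 (opposite signs)
step 1: m = 1.098000, f(m) = -0.083532 < 0 → root in [1.098000, 1.400000]
step 2: m = 1.249000, f(m) = 0.130032 > 0 → root in [1.098000, 1.249000]
step 3: m = 1.173500, f(m) = 0.025324 > 0 → root in [1.098000, 1.173500]
step 4: m = 1.135750, f(m) = -0.028551 < 0 → root in [1.135750, 1.173500]
step 5: m = 1.154625, f(m) = -0.001480 < 0 → root in [1.154625, 1.173500]
Midpoint of [1.154625, 1.173500] = 1.164062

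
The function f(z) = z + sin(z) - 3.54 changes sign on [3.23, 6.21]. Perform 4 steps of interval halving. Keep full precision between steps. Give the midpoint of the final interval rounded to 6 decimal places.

f(3.230000) = -0.398292, f(6.210000) = 2.596880 (opposite signs)
step 1: m = 4.720000, f(m) = 0.180029 > 0 → root in [3.230000, 4.720000]
step 2: m = 3.975000, f(m) = -0.305227 < 0 → root in [3.975000, 4.720000]
step 3: m = 4.347500, f(m) = -0.126663 < 0 → root in [4.347500, 4.720000]
step 4: m = 4.533750, f(m) = 0.009664 > 0 → root in [4.347500, 4.533750]
Midpoint of [4.347500, 4.533750] = 4.440625

4.440625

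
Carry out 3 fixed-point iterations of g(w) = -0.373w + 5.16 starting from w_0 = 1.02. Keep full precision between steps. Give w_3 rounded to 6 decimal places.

w_1 = g(1.020000) = 4.779540
w_2 = g(4.779540) = 3.377232
w_3 = g(3.377232) = 3.900293

3.900293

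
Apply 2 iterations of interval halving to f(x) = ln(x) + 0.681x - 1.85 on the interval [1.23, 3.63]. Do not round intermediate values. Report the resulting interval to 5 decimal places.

f(1.230000) = -0.805356, f(3.630000) = 1.911263 (opposite signs)
step 1: m = 2.430000, f(m) = 0.692721 > 0 → root in [1.230000, 2.430000]
step 2: m = 1.830000, f(m) = 0.000546 > 0 → root in [1.230000, 1.830000]

[1.23000, 1.83000]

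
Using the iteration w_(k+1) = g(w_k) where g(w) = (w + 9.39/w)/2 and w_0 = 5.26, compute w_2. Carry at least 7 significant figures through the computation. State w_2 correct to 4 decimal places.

w_1 = g(5.260000) = 3.522586
w_2 = g(3.522586) = 3.094121

3.0941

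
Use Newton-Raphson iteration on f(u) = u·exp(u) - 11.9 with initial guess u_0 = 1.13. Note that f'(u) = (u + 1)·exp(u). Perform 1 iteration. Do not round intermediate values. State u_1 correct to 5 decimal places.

u_0 = 1.130000: f = -8.401908, f' = 6.593748 → u_1 = 1.130000 - (-8.401908)/(6.593748) = 2.404223

2.40422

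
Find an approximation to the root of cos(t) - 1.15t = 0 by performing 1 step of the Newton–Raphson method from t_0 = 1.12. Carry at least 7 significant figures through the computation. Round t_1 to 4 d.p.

f'(t) = -sin(t) - 1.15
t_0 = 1.120000: f = -0.852318, f' = -2.050100 → t_1 = 1.120000 - (-0.852318)/(-2.050100) = 0.704256

0.7043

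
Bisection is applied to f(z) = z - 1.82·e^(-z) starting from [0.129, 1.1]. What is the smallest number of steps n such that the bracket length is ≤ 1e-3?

Initial width b − a = 1.1 − 0.129 = 0.971000.
After n steps the width is (b−a)/2^n; need (b−a)/2^n ≤ 1e-3.
So n ≥ log₂(0.971000/1e-3) = log₂(971.0000) ≈ 9.9233.
Hence n = 10.

10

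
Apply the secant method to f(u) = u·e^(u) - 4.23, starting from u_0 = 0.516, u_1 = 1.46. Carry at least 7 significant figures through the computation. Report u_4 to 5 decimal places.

1.23493

f(u_0) = -3.365539, f(u_1) = 2.056701
u_2 = 1.460000 - (2.056701)·(1.460000 - 0.516000)/(2.056701 - (-3.365539)) = 1.101933; f(u_2) = -0.913206
u_3 = 1.101933 - (-0.913206)·(1.101933 - 1.460000)/(-0.913206 - (2.056701)) = 1.212034; f(u_3) = -0.157190
u_4 = 1.212034 - (-0.157190)·(1.212034 - 1.101933)/(-0.157190 - (-0.913206)) = 1.234926; f(u_4) = 0.015826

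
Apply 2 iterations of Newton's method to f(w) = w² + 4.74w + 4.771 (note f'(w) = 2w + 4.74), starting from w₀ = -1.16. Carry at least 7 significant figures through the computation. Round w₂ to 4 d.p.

w_0 = -1.160000: f = 0.618200, f' = 2.420000 → w_1 = -1.160000 - (0.618200)/(2.420000) = -1.415455
w_1 = -1.415455: f = 0.065257, f' = 1.909091 → w_2 = -1.415455 - (0.065257)/(1.909091) = -1.449637

-1.4496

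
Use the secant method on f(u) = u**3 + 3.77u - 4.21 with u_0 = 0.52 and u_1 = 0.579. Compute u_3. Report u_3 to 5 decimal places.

f(u_0) = -2.108992, f(u_1) = -1.833065
u_2 = 0.579000 - (-1.833065)·(0.579000 - 0.520000)/(-1.833065 - (-2.108992)) = 0.970955; f(u_2) = 0.365873
u_3 = 0.970955 - (0.365873)·(0.970955 - 0.579000)/(0.365873 - (-1.833065)) = 0.905739; f(u_3) = -0.052327

0.90574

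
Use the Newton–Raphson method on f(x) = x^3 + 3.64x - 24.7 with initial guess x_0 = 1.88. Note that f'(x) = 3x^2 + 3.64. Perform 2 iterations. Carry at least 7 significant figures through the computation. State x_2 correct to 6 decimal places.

x_0 = 1.880000: f = -11.212128, f' = 14.243200 → x_1 = 1.880000 - (-11.212128)/(14.243200) = 2.667192
x_1 = 2.667192: f = 3.982742, f' = 24.981734 → x_2 = 2.667192 - (3.982742)/(24.981734) = 2.507765

2.507765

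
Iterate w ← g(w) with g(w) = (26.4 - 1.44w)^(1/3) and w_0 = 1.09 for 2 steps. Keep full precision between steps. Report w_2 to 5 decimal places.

2.81046

w_1 = g(1.090000) = 2.917391
w_2 = g(2.917391) = 2.810461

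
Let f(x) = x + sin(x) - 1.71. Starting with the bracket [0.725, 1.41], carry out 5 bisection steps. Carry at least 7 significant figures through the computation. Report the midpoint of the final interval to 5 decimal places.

0.90695

f(0.725000) = -0.321865, f(1.410000) = 0.687100 (opposite signs)
step 1: m = 1.067500, f(m) = 0.233497 > 0 → root in [0.725000, 1.067500]
step 2: m = 0.896250, f(m) = -0.032760 < 0 → root in [0.896250, 1.067500]
step 3: m = 0.981875, f(m) = 0.103415 > 0 → root in [0.896250, 0.981875]
step 4: m = 0.939062, f(m) = 0.036067 > 0 → root in [0.896250, 0.939062]
step 5: m = 0.917656, f(m) = 0.001836 > 0 → root in [0.896250, 0.917656]
Midpoint of [0.896250, 0.917656] = 0.906953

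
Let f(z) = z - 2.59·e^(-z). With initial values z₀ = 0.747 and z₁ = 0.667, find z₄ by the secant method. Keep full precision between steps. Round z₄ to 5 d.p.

f(z_0) = -0.480105, f(z_1) = -0.662307
z_2 = 0.667000 - (-0.662307)·(0.667000 - 0.747000)/(-0.662307 - (-0.480105)) = 0.957801; f(z_2) = -0.036074
z_3 = 0.957801 - (-0.036074)·(0.957801 - 0.667000)/(-0.036074 - (-0.662307)) = 0.974553; f(z_3) = -0.002812
z_4 = 0.974553 - (-0.002812)·(0.974553 - 0.957801)/(-0.002812 - (-0.036074)) = 0.975969; f(z_4) = -0.000013

0.97597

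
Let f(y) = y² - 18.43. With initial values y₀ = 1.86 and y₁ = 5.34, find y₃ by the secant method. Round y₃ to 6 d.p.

4.253099

f(y_0) = -14.970400, f(y_1) = 10.085600
y_2 = 5.340000 - (10.085600)·(5.340000 - 1.860000)/(10.085600 - (-14.970400)) = 3.939222; f(y_2) = -2.912528
y_3 = 3.939222 - (-2.912528)·(3.939222 - 5.340000)/(-2.912528 - (10.085600)) = 4.253099; f(y_3) = -0.341153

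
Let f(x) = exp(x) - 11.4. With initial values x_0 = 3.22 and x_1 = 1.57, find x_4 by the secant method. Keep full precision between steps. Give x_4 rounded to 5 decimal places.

Secant update: x_(k+1) = x_k − f(x_k)·(x_k − x_(k-1))/(f(x_k) − f(x_(k-1))).
f(x_0) = 13.628120, f(x_1) = -6.593352
x_2 = 1.570000 - (-6.593352)·(1.570000 - 3.220000)/(-6.593352 - (13.628120)) = 2.107994; f(x_2) = -3.168288
x_3 = 2.107994 - (-3.168288)·(2.107994 - 1.570000)/(-3.168288 - (-6.593352)) = 2.605655; f(x_3) = 2.140089
x_4 = 2.605655 - (2.140089)·(2.605655 - 2.107994)/(2.140089 - (-3.168288)) = 2.405021; f(x_4) = -0.321334

2.40502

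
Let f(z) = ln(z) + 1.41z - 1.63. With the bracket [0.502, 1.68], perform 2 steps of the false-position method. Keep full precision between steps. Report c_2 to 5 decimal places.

1.10310

f(0.502000) = -1.611335, f(1.680000) = 1.257594
step 1: c = 1.163624, f(c) = 0.162250 > 0 → new bracket [0.502000, 1.163624]
step 2: c = 1.103098, f(c) = 0.023491 > 0 → new bracket [0.502000, 1.103098]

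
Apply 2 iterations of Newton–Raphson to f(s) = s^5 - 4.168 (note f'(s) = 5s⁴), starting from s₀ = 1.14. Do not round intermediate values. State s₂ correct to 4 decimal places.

s_0 = 1.140000: f = -2.242585, f' = 8.444801 → s_1 = 1.140000 - (-2.242585)/(8.444801) = 1.405558
s_1 = 1.405558: f = 1.317851, f' = 19.514851 → s_2 = 1.405558 - (1.317851)/(19.514851) = 1.338027

1.3380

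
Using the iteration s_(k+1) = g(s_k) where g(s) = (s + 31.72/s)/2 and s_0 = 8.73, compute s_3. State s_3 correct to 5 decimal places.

s_1 = g(8.730000) = 6.181724
s_2 = g(6.181724) = 5.656489
s_3 = g(5.656489) = 5.632104

5.63210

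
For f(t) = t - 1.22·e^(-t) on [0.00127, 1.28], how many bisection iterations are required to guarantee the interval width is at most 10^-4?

14

Initial width b − a = 1.28 − 0.00127 = 1.278730.
After n steps the width is (b−a)/2^n; need (b−a)/2^n ≤ 10^-4.
So n ≥ log₂(1.278730/10^-4) = log₂(12787.3000) ≈ 13.6424.
Hence n = 14.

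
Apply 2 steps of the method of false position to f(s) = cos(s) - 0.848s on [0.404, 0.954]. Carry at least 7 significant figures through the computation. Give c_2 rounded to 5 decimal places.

0.81124

f(0.404000) = 0.576904, f(0.954000) = -0.230567
step 1: c = 0.796952, f(c) = 0.023075 > 0 → new bracket [0.796952, 0.954000]
step 2: c = 0.811239, f(c) = 0.000670 > 0 → new bracket [0.811239, 0.954000]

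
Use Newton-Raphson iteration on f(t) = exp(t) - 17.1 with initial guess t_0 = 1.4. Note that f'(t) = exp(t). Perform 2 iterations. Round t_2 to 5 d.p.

3.78583

Newton update: t ← t − f(t)/f'(t).
t_0 = 1.400000: f = -13.044800, f' = 4.055200 → t_1 = 1.400000 - (-13.044800)/(4.055200) = 4.616808
t_1 = 4.616808: f = 84.070588, f' = 101.170588 → t_2 = 4.616808 - (84.070588)/(101.170588) = 3.785830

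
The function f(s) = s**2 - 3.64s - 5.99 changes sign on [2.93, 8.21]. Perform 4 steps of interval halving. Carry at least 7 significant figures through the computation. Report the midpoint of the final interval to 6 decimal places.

4.745000

f(2.930000) = -8.070300, f(8.210000) = 31.529700 (opposite signs)
step 1: m = 5.570000, f(m) = 4.760100 > 0 → root in [2.930000, 5.570000]
step 2: m = 4.250000, f(m) = -3.397500 < 0 → root in [4.250000, 5.570000]
step 3: m = 4.910000, f(m) = 0.245700 > 0 → root in [4.250000, 4.910000]
step 4: m = 4.580000, f(m) = -1.684800 < 0 → root in [4.580000, 4.910000]
Midpoint of [4.580000, 4.910000] = 4.745000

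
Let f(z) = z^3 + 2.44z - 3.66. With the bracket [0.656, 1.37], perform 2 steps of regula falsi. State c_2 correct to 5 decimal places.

f(0.656000) = -1.777060, f(1.370000) = 2.254153
step 1: c = 0.970749, f(c) = -0.376583 < 0 → new bracket [0.970749, 1.370000]
step 2: c = 1.027901, f(c) = -0.065862 < 0 → new bracket [1.027901, 1.370000]

1.02790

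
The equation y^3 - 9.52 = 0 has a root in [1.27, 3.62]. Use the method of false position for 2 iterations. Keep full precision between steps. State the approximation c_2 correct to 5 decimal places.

f(1.270000) = -7.471617, f(3.620000) = 37.917928
step 1: c = 1.656836, f(c) = -4.971812 < 0 → new bracket [1.656836, 3.620000]
step 2: c = 1.884407, f(c) = -2.828487 < 0 → new bracket [1.884407, 3.620000]

1.88441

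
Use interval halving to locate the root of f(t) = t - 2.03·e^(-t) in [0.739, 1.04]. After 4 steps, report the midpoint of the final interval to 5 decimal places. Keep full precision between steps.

0.86128

f(0.739000) = -0.230510, f(1.040000) = 0.322487 (opposite signs)
step 1: m = 0.889500, f(m) = 0.055452 > 0 → root in [0.739000, 0.889500]
step 2: m = 0.814250, f(m) = -0.084982 < 0 → root in [0.814250, 0.889500]
step 3: m = 0.851875, f(m) = -0.014152 < 0 → root in [0.851875, 0.889500]
step 4: m = 0.870687, f(m) = 0.020800 > 0 → root in [0.851875, 0.870687]
Midpoint of [0.851875, 0.870687] = 0.861281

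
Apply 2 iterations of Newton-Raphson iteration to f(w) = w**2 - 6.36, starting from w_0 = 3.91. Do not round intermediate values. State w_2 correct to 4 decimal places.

f'(w) = 2w
w_0 = 3.910000: f = 8.928100, f' = 7.820000 → w_1 = 3.910000 - (8.928100)/(7.820000) = 2.768299
w_1 = 2.768299: f = 1.303481, f' = 5.536598 → w_2 = 2.768299 - (1.303481)/(5.536598) = 2.532869

2.5329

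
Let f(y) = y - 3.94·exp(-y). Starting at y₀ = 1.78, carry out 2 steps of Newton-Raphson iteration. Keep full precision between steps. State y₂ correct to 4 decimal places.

f'(y) = 1 + 3.94·exp(-y)
y_0 = 1.780000: f = 1.115566, f' = 1.664434 → y_1 = 1.780000 - (1.115566)/(1.664434) = 1.109763
y_1 = 1.109763: f = -0.189007, f' = 2.298770 → y_2 = 1.109763 - (-0.189007)/(2.298770) = 1.191984

1.1920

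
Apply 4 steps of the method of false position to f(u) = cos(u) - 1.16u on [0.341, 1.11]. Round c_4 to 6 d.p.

f(0.341000) = 0.546861, f(1.110000) = -0.842938
step 1: c = 0.643588, f(c) = 0.053387 > 0 → new bracket [0.643588, 1.110000]
step 2: c = 0.671368, f(c) = 0.004185 > 0 → new bracket [0.671368, 1.110000]
step 3: c = 0.673535, f(c) = 0.000322 > 0 → new bracket [0.673535, 1.110000]
step 4: c = 0.673701, f(c) = 0.000025 > 0 → new bracket [0.673701, 1.110000]

0.673701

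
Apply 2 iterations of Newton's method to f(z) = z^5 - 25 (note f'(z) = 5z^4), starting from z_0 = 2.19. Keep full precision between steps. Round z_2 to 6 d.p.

z_0 = 2.190000: f = 25.375640, f' = 115.012876 → z_1 = 2.190000 - (25.375640)/(115.012876) = 1.969367
z_1 = 1.969367: f = 4.623287, f' = 75.210175 → z_2 = 1.969367 - (4.623287)/(75.210175) = 1.907895

1.907895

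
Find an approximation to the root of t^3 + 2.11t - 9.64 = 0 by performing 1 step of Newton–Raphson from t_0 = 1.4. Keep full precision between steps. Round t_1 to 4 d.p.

1.8934

f'(t) = 3t^2 + 2.11
t_0 = 1.400000: f = -3.942000, f' = 7.990000 → t_1 = 1.400000 - (-3.942000)/(7.990000) = 1.893367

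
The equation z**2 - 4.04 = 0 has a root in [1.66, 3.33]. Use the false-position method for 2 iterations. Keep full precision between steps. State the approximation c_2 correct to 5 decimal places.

1.98669

f(1.660000) = -1.284400, f(3.330000) = 7.048900
step 1: c = 1.917395, f(c) = -0.363597 < 0 → new bracket [1.917395, 3.330000]
step 2: c = 1.986686, f(c) = -0.093080 < 0 → new bracket [1.986686, 3.330000]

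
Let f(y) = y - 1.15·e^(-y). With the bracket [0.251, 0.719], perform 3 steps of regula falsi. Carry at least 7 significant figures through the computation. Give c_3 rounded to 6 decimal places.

False-position update: c = (a·f(b) − b·f(a))/(f(b) − f(a)); replace the endpoint whose sign matches f(c).
f(0.251000) = -0.643726, f(0.719000) = 0.158675
step 1: c = 0.626453, f(c) = 0.011796 > 0 → new bracket [0.251000, 0.626453]
step 2: c = 0.619697, f(c) = 0.000873 > 0 → new bracket [0.251000, 0.619697]
step 3: c = 0.619197, f(c) = 0.000065 > 0 → new bracket [0.251000, 0.619197]

0.619197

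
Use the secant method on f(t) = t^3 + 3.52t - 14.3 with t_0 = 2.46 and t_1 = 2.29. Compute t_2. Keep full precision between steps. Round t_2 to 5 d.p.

f(t_0) = 9.246136, f(t_1) = 5.769789
t_2 = 2.290000 - (5.769789)·(2.290000 - 2.460000)/(5.769789 - (9.246136)) = 2.007846; f(t_2) = 0.862145

2.00785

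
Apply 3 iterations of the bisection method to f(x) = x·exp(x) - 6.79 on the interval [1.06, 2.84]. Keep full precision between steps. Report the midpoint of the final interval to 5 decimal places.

1.61625

f(1.060000) = -3.730447, f(2.840000) = 41.818774 (opposite signs)
step 1: m = 1.950000, f(m) = 6.915941 > 0 → root in [1.060000, 1.950000]
step 2: m = 1.505000, f(m) = -0.011249 < 0 → root in [1.505000, 1.950000]
step 3: m = 1.727500, f(m) = 2.929899 > 0 → root in [1.505000, 1.727500]
Midpoint of [1.505000, 1.727500] = 1.616250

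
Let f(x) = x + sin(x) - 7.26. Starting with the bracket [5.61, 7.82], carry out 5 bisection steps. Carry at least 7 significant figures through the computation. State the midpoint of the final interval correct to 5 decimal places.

f(5.610000) = -2.273480, f(7.820000) = 1.559423 (opposite signs)
step 1: m = 6.715000, f(m) = -0.126480 < 0 → root in [6.715000, 7.820000]
step 2: m = 7.267500, f(m) = 0.840393 > 0 → root in [6.715000, 7.267500]
step 3: m = 6.991250, f(m) = 0.381615 > 0 → root in [6.715000, 6.991250]
step 4: m = 6.853125, f(m) = 0.132706 > 0 → root in [6.715000, 6.853125]
step 5: m = 6.784063, f(m) = 0.004258 > 0 → root in [6.715000, 6.784063]
Midpoint of [6.715000, 6.784063] = 6.749531

6.74953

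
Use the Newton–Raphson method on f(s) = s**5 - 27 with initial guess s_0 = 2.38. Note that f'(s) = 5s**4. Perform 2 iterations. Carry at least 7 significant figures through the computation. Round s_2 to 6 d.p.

1.950648

s_0 = 2.380000: f = 49.363317, f' = 160.427137 → s_1 = 2.380000 - (49.363317)/(160.427137) = 2.072301
s_1 = 2.072301: f = 11.217641, f' = 92.210654 → s_2 = 2.072301 - (11.217641)/(92.210654) = 1.950648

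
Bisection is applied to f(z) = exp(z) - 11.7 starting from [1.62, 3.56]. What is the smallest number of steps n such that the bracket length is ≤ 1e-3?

Initial width b − a = 3.56 − 1.62 = 1.940000.
After n steps the width is (b−a)/2^n; need (b−a)/2^n ≤ 1e-3.
So n ≥ log₂(1.940000/1e-3) = log₂(1940.0000) ≈ 10.9218.
Hence n = 11.

11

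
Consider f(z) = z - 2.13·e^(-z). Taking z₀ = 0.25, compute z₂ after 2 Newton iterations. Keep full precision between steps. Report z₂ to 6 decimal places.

Newton update: z ← z − f(z)/f'(z).
f'(z) = 1 + 2.13·e^(-z)
z_0 = 0.250000: f = -1.408846, f' = 2.658846 → z_1 = 0.250000 - (-1.408846)/(2.658846) = 0.779871
z_1 = 0.779871: f = -0.196659, f' = 1.976531 → z_2 = 0.779871 - (-0.196659)/(1.976531) = 0.879368

0.879368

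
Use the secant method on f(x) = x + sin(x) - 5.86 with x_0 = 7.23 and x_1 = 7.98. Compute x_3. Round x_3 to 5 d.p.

f(x_0) = 2.181559, f(x_1) = 3.112070
x_2 = 7.980000 - (3.112070)·(7.980000 - 7.230000)/(3.112070 - (2.181559)) = 5.471646; f(x_2) = -1.113702
x_3 = 5.471646 - (-1.113702)·(5.471646 - 7.980000)/(-1.113702 - (3.112070)) = 6.132722; f(x_3) = 0.122827

6.13272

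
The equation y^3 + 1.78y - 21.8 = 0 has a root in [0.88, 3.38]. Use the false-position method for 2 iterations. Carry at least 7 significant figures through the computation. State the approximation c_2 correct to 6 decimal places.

False-position update: c = (a·f(b) − b·f(a))/(f(b) − f(a)); replace the endpoint whose sign matches f(c).
f(0.880000) = -19.552128, f(3.380000) = 22.830872
step 1: c = 2.033300, f(c) = -9.774434 < 0 → new bracket [2.033300, 3.380000]
step 2: c = 2.437014, f(c) = -2.988589 < 0 → new bracket [2.437014, 3.380000]

2.437014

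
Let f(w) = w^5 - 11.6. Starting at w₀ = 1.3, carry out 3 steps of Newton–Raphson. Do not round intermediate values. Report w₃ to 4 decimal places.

f'(w) = 5w⁴
w_0 = 1.300000: f = -7.887070, f' = 14.280500 → w_1 = 1.300000 - (-7.887070)/(14.280500) = 1.852296
w_1 = 1.852296: f = 10.204821, f' = 58.858883 → w_2 = 1.852296 - (10.204821)/(58.858883) = 1.678919
w_2 = 1.678919: f = 1.739771, f' = 39.727269 → w_3 = 1.678919 - (1.739771)/(39.727269) = 1.635126

1.6351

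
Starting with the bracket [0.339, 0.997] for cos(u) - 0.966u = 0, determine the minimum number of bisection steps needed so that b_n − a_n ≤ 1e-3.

Initial width b − a = 0.997 − 0.339 = 0.658000.
After n steps the width is (b−a)/2^n; need (b−a)/2^n ≤ 1e-3.
So n ≥ log₂(0.658000/1e-3) = log₂(658.0000) ≈ 9.3619.
Hence n = 10.

10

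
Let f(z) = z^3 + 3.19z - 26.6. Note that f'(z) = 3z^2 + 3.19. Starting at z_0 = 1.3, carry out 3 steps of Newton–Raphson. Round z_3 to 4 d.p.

2.6540

Newton update: z ← z − f(z)/f'(z).
z_0 = 1.300000: f = -20.256000, f' = 8.260000 → z_1 = 1.300000 - (-20.256000)/(8.260000) = 3.752300
z_1 = 3.752300: f = 38.201314, f' = 45.429271 → z_2 = 3.752300 - (38.201314)/(45.429271) = 2.911404
z_2 = 2.911404: f = 7.365228, f' = 28.618816 → z_3 = 2.911404 - (7.365228)/(28.618816) = 2.654048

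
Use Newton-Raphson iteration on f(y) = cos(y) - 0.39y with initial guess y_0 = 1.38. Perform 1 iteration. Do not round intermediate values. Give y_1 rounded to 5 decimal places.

f'(y) = -sin(y) - 0.39
y_0 = 1.380000: f = -0.348559, f' = -1.371854 → y_1 = 1.380000 - (-0.348559)/(-1.371854) = 1.125921

1.12592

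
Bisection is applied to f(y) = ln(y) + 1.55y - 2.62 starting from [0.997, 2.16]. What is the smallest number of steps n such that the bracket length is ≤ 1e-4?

Initial width b − a = 2.16 − 0.997 = 1.163000.
After n steps the width is (b−a)/2^n; need (b−a)/2^n ≤ 1e-4.
So n ≥ log₂(1.163000/1e-4) = log₂(11630.0000) ≈ 13.5056.
Hence n = 14.

14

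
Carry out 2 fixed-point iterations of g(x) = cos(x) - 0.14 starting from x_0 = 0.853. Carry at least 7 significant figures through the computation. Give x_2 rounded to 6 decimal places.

0.728947

x_1 = g(0.853000) = 0.517726
x_2 = g(0.517726) = 0.728947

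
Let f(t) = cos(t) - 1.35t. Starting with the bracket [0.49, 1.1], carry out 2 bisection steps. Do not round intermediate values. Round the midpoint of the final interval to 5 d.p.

f(0.490000) = 0.220833, f(1.100000) = -1.031404 (opposite signs)
step 1: m = 0.795000, f(m) = -0.372965 < 0 → root in [0.490000, 0.795000]
step 2: m = 0.642500, f(m) = -0.066775 < 0 → root in [0.490000, 0.642500]
Midpoint of [0.490000, 0.642500] = 0.566250

0.56625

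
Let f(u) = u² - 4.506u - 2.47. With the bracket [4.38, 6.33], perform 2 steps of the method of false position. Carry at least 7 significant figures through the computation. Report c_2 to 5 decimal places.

False-position update: c = (a·f(b) − b·f(a))/(f(b) − f(a)); replace the endpoint whose sign matches f(c).
f(4.380000) = -3.021880, f(6.330000) = 9.075920
step 1: c = 4.867086, f(c) = -0.712565 < 0 → new bracket [4.867086, 6.330000]
step 2: c = 4.973580, f(c) = -0.144451 < 0 → new bracket [4.973580, 6.330000]

4.97358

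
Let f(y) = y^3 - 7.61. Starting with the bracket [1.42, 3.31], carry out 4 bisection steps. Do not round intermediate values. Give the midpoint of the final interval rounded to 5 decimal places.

1.95156

f(1.420000) = -4.746712, f(3.310000) = 28.654691 (opposite signs)
step 1: m = 2.365000, f(m) = 5.617977 > 0 → root in [1.420000, 2.365000]
step 2: m = 1.892500, f(m) = -0.831905 < 0 → root in [1.892500, 2.365000]
step 3: m = 2.128750, f(m) = 2.036594 > 0 → root in [1.892500, 2.128750]
step 4: m = 2.010625, f(m) = 0.518179 > 0 → root in [1.892500, 2.010625]
Midpoint of [1.892500, 2.010625] = 1.951563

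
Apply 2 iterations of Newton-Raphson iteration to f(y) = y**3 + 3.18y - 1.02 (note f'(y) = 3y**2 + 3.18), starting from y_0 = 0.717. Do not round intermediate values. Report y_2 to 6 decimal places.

0.312357

y_0 = 0.717000: f = 1.628662, f' = 4.722267 → y_1 = 0.717000 - (1.628662)/(4.722267) = 0.372110
y_1 = 0.372110: f = 0.214835, f' = 3.595398 → y_2 = 0.372110 - (0.214835)/(3.595398) = 0.312357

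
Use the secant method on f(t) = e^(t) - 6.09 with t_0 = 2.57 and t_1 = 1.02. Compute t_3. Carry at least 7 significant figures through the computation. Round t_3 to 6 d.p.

1.942087

Secant update: t_(k+1) = t_k − f(t_k)·(t_k − t_(k-1))/(f(t_k) − f(t_(k-1))).
f(t_0) = 6.975824, f(t_1) = -3.316805
t_2 = 1.020000 - (-3.316805)·(1.020000 - 2.570000)/(-3.316805 - (6.975824)) = 1.519488; f(t_2) = -1.520114
t_3 = 1.519488 - (-1.520114)·(1.519488 - 1.020000)/(-1.520114 - (-3.316805)) = 1.942087; f(t_3) = 0.883288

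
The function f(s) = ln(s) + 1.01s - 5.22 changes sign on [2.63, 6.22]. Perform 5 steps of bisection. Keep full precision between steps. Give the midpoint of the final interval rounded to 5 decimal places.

3.80797

f(2.630000) = -1.596716, f(6.220000) = 2.889970 (opposite signs)
step 1: m = 4.425000, f(m) = 0.736520 > 0 → root in [2.630000, 4.425000]
step 2: m = 3.527500, f(m) = -0.396636 < 0 → root in [3.527500, 4.425000]
step 3: m = 3.976250, f(m) = 0.176352 > 0 → root in [3.527500, 3.976250]
step 4: m = 3.751875, f(m) = -0.108351 < 0 → root in [3.751875, 3.976250]
step 5: m = 3.864063, f(m) = 0.034422 > 0 → root in [3.751875, 3.864063]
Midpoint of [3.751875, 3.864063] = 3.807969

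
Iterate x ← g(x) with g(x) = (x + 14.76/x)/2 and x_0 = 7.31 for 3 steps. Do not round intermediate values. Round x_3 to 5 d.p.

3.84255

x_1 = g(7.310000) = 4.664576
x_2 = g(4.664576) = 3.914425
x_3 = g(3.914425) = 3.842547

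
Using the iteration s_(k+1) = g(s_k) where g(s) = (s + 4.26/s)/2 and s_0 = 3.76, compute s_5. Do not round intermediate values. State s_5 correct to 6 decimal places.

s_1 = g(3.760000) = 2.446489
s_2 = g(2.446489) = 2.093880
s_3 = g(2.093880) = 2.064190
s_4 = g(2.064190) = 2.063977
s_5 = g(2.063977) = 2.063977

2.063977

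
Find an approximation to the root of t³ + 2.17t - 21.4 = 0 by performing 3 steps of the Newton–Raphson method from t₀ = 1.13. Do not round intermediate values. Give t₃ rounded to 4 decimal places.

Newton update: t ← t − f(t)/f'(t).
f'(t) = 3t² + 2.17
t_0 = 1.130000: f = -17.505003, f' = 6.000700 → t_1 = 1.130000 - (-17.505003)/(6.000700) = 4.047160
t_1 = 4.047160: f = 53.672819, f' = 51.308516 → t_2 = 4.047160 - (53.672819)/(51.308516) = 3.001080
t_2 = 3.001080: f = 12.141515, f' = 29.189444 → t_3 = 3.001080 - (12.141515)/(29.189444) = 2.585124

2.5851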